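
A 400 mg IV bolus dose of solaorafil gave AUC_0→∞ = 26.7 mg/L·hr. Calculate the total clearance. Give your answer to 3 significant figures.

CL = 15.0 L/hr

CL = Dose_iv / AUC_0→∞
   = 400 / 26.7 = 14.9813 L/hr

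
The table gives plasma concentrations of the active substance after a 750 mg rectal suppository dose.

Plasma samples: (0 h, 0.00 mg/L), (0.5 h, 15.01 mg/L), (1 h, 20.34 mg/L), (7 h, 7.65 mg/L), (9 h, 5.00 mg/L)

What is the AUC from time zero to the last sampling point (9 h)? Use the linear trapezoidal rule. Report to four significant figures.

Trapezoidal AUC_0→9:
  [0→0.5]: (0.00+15.01)/2 × 0.5 = 3.7525
  [0.5→1]: (15.01+20.34)/2 × 0.5 = 8.8375
  [1→7]: (20.34+7.65)/2 × 6 = 83.97
  [7→9]: (7.65+5.00)/2 × 2 = 12.65
  Sum = 109.21 mg/L·h

AUC = 109.2 mg/L·h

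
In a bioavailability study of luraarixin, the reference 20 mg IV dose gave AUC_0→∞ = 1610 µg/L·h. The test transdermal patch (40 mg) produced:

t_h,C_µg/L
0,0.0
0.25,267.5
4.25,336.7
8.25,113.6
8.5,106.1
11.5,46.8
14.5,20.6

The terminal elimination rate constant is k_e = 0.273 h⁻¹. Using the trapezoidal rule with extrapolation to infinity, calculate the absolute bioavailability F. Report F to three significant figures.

F = 0.800

Trapezoidal AUC_0→14.5 (transdermal patch):
  [0→0.25]: (0.0+267.5)/2 × 0.25 = 33.4375
  [0.25→4.25]: (267.5+336.7)/2 × 4 = 1208.4
  [4.25→8.25]: (336.7+113.6)/2 × 4 = 900.6
  [8.25→8.5]: (113.6+106.1)/2 × 0.25 = 27.4625
  [8.5→11.5]: (106.1+46.8)/2 × 3 = 229.35
  [11.5→14.5]: (46.8+20.6)/2 × 3 = 101.1
  Sum = 2500.35 µg/L·h
Tail: C_last/k_e = 20.6/0.273 = 75.458
AUC_0→∞ (transdermal patch) = 2500.35 + 75.458 = 2575.808 µg/L·h
F = (AUC_ev/D_ev)/(AUC_iv/D_iv) = (2575.808/40)/(1610/20) = 64.3952/80.5 = 0.7999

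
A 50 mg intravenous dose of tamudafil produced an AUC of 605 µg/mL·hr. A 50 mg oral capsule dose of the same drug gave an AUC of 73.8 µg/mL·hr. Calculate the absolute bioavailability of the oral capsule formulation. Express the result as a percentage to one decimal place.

F = 12.2%

F = (AUC_ev / D_ev) / (AUC_iv / D_iv)
  = (73.8/50) / (605/50)
  = 1.476 / 12.1 = 0.1220
  = 12.20%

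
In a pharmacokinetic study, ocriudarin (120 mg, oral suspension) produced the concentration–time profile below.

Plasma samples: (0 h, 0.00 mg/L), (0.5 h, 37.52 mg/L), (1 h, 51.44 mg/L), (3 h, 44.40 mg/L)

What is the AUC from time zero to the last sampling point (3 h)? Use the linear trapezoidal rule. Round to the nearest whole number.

Trapezoidal AUC_0→3:
  [0→0.5]: (0.00+37.52)/2 × 0.5 = 9.38
  [0.5→1]: (37.52+51.44)/2 × 0.5 = 22.24
  [1→3]: (51.44+44.40)/2 × 2 = 95.84
  Sum = 127.46 mg/L·h

AUC = 127 mg/L·h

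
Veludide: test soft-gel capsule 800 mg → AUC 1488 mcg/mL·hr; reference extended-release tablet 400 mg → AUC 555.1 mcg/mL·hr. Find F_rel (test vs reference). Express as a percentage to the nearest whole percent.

F_rel = 134%

F_rel = (AUC_test/D_test) / (AUC_ref/D_ref)
      = (1488/800) / (555.1/400)
      = 1.86 / 1.38775 = 1.3403 = 134.03%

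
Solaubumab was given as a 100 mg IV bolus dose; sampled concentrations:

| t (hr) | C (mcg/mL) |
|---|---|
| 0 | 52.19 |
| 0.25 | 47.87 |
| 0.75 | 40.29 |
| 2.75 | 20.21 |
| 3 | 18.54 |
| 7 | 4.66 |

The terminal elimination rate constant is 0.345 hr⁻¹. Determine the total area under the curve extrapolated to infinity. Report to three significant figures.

AUC = 160 mcg/mL·hr

Trapezoidal AUC_0→7:
  [0→0.25]: (52.19+47.87)/2 × 0.25 = 12.5075
  [0.25→0.75]: (47.87+40.29)/2 × 0.5 = 22.04
  [0.75→2.75]: (40.29+20.21)/2 × 2 = 60.5
  [2.75→3]: (20.21+18.54)/2 × 0.25 = 4.84375
  [3→7]: (18.54+4.66)/2 × 4 = 46.4
  Sum = 146.29125 mcg/mL·hr
Extrapolated tail: C_last / k_e = 4.66 / 0.345 = 13.507
AUC_0→∞ = 146.29125 + 13.507 = 159.79825 mcg/mL·hr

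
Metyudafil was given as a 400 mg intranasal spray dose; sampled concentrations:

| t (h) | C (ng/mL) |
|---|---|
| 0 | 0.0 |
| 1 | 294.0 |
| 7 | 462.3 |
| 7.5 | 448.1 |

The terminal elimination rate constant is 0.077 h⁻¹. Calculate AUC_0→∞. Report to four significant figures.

Trapezoidal AUC_0→7.5:
  [0→1]: (0.0+294.0)/2 × 1 = 147.0
  [1→7]: (294.0+462.3)/2 × 6 = 2268.9
  [7→7.5]: (462.3+448.1)/2 × 0.5 = 227.6
  Sum = 2643.5 ng/mL·h
Extrapolated tail: C_last / k_e = 448.1 / 0.077 = 5819.481
AUC_0→∞ = 2643.5 + 5819.481 = 8462.981 ng/mL·h

AUC = 8463 ng/mL·h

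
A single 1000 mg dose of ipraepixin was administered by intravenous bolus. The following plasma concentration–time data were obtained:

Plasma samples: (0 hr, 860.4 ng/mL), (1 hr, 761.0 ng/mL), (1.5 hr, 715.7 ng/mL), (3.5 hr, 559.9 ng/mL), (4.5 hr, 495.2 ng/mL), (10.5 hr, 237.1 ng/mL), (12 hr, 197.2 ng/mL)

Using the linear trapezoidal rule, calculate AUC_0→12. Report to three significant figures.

Trapezoidal AUC_0→12:
  [0→1]: (860.4+761.0)/2 × 1 = 810.7
  [1→1.5]: (761.0+715.7)/2 × 0.5 = 369.175
  [1.5→3.5]: (715.7+559.9)/2 × 2 = 1275.6
  [3.5→4.5]: (559.9+495.2)/2 × 1 = 527.55
  [4.5→10.5]: (495.2+237.1)/2 × 6 = 2196.9
  [10.5→12]: (237.1+197.2)/2 × 1.5 = 325.725
  Sum = 5505.65 ng/mL·hr

AUC = 5510 ng/mL·hr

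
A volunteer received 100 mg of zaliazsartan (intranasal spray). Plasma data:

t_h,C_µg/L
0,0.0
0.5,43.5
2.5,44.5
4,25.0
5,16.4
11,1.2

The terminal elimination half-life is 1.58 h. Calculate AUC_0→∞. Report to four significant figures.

Trapezoidal AUC_0→11:
  [0→0.5]: (0.0+43.5)/2 × 0.5 = 10.875
  [0.5→2.5]: (43.5+44.5)/2 × 2 = 88.0
  [2.5→4]: (44.5+25.0)/2 × 1.5 = 52.125
  [4→5]: (25.0+16.4)/2 × 1 = 20.7
  [5→11]: (16.4+1.2)/2 × 6 = 52.8
  Sum = 224.5 µg/L·h
k_e = ln2 / t½ = 0.693147 / 1.58 = 0.4387 h^-1
Extrapolated tail: C_last / k_e = 1.2 / 0.4387 = 2.735
AUC_0→∞ = 224.5 + 2.735 = 227.235 µg/L·h

AUC = 227.2 µg/L·h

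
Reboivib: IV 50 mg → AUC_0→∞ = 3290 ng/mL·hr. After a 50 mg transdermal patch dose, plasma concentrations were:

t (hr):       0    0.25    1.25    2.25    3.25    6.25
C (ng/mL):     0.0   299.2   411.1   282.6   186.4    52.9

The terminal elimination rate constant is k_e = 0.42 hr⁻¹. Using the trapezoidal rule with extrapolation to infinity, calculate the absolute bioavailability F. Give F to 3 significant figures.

F = 0.443

Trapezoidal AUC_0→6.25 (transdermal patch):
  [0→0.25]: (0.0+299.2)/2 × 0.25 = 37.4
  [0.25→1.25]: (299.2+411.1)/2 × 1 = 355.15
  [1.25→2.25]: (411.1+282.6)/2 × 1 = 346.85
  [2.25→3.25]: (282.6+186.4)/2 × 1 = 234.5
  [3.25→6.25]: (186.4+52.9)/2 × 3 = 358.95
  Sum = 1332.85 ng/mL·hr
Tail: C_last/k_e = 52.9/0.42 = 125.952
AUC_0→∞ (transdermal patch) = 1332.85 + 125.952 = 1458.802 ng/mL·hr
F = (AUC_ev/D_ev)/(AUC_iv/D_iv) = (1458.802/50)/(3290/50) = 29.17604/65.8 = 0.4434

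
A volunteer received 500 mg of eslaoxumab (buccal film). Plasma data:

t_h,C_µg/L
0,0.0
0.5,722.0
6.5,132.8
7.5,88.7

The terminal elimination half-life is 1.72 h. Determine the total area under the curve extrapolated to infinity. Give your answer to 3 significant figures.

Trapezoidal AUC_0→7.5:
  [0→0.5]: (0.0+722.0)/2 × 0.5 = 180.5
  [0.5→6.5]: (722.0+132.8)/2 × 6 = 2564.4
  [6.5→7.5]: (132.8+88.7)/2 × 1 = 110.75
  Sum = 2855.65 µg/L·h
k_e = ln2 / t½ = 0.693147 / 1.72 = 0.4030 h^-1
Extrapolated tail: C_last / k_e = 88.7 / 0.403 = 220.099
AUC_0→∞ = 2855.65 + 220.099 = 3075.749 µg/L·h

AUC = 3080 µg/L·h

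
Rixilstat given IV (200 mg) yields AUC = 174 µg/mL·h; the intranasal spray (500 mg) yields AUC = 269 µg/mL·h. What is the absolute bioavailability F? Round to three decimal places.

F = 0.618

F = (AUC_ev / D_ev) / (AUC_iv / D_iv)
  = (269/500) / (174/200)
  = 0.538 / 0.87 = 0.6184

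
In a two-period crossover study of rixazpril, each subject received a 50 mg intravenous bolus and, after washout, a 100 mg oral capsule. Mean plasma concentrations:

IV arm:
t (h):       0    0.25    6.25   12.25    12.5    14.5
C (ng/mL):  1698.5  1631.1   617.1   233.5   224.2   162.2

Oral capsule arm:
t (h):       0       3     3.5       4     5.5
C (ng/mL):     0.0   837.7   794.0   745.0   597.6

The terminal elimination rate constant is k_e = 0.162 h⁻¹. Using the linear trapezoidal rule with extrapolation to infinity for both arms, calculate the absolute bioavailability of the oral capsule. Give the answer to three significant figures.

F = 0.302

Trapezoidal AUC_0→14.5 (IV):
  [0→0.25]: (1698.5+1631.1)/2 × 0.25 = 416.2
  [0.25→6.25]: (1631.1+617.1)/2 × 6 = 6744.6
  [6.25→12.25]: (617.1+233.5)/2 × 6 = 2551.8
  [12.25→12.5]: (233.5+224.2)/2 × 0.25 = 57.2125
  [12.5→14.5]: (224.2+162.2)/2 × 2 = 386.4
  Sum = 10156.2125 ng/mL·h
IV tail: 162.2/0.162 = 1001.235; AUC_iv,0→∞ = 10156.2125 + 1001.235 = 11157.4475 ng/mL·h
Trapezoidal AUC_0→5.5 (oral capsule):
  [0→3]: (0.0+837.7)/2 × 3 = 1256.55
  [3→3.5]: (837.7+794.0)/2 × 0.5 = 407.925
  [3.5→4]: (794.0+745.0)/2 × 0.5 = 384.75
  [4→5.5]: (745.0+597.6)/2 × 1.5 = 1006.95
  Sum = 3056.175 ng/mL·h
oral capsule tail: 597.6/0.162 = 3688.889; AUC_ev,0→∞ = 3056.175 + 3688.889 = 6745.064 ng/mL·h
F = (AUC_ev/D_ev)/(AUC_iv/D_iv) = (6745.064/100)/(11157.4475/50) = 67.45064/223.14895 = 0.3023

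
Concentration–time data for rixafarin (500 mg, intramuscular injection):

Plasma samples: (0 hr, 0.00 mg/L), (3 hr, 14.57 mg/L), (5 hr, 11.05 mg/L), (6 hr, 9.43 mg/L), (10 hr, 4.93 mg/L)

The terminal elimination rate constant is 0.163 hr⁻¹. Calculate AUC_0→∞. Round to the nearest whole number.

AUC = 117 mg/L·hr

Trapezoidal AUC_0→10:
  [0→3]: (0.00+14.57)/2 × 3 = 21.855
  [3→5]: (14.57+11.05)/2 × 2 = 25.62
  [5→6]: (11.05+9.43)/2 × 1 = 10.24
  [6→10]: (9.43+4.93)/2 × 4 = 28.72
  Sum = 86.435 mg/L·hr
Extrapolated tail: C_last / k_e = 4.93 / 0.163 = 30.245
AUC_0→∞ = 86.435 + 30.245 = 116.68 mg/L·hr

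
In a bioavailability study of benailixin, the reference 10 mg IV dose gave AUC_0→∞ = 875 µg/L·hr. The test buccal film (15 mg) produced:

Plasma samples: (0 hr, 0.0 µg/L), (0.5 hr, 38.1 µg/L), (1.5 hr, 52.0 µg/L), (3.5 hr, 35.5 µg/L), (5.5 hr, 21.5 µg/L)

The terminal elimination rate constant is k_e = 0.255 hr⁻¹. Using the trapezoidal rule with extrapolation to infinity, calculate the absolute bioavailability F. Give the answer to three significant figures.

F = 0.216

Trapezoidal AUC_0→5.5 (buccal film):
  [0→0.5]: (0.0+38.1)/2 × 0.5 = 9.525
  [0.5→1.5]: (38.1+52.0)/2 × 1 = 45.05
  [1.5→3.5]: (52.0+35.5)/2 × 2 = 87.5
  [3.5→5.5]: (35.5+21.5)/2 × 2 = 57.0
  Sum = 199.075 µg/L·hr
Tail: C_last/k_e = 21.5/0.255 = 84.314
AUC_0→∞ (buccal film) = 199.075 + 84.314 = 283.389 µg/L·hr
F = (AUC_ev/D_ev)/(AUC_iv/D_iv) = (283.389/15)/(875/10) = 18.8926/87.5 = 0.2159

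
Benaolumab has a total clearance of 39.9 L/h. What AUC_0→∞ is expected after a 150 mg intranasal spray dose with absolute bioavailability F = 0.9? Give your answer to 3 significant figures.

AUC_0→∞ = F × Dose / CL
        = 0.9 × 150 / 39.9 = 3.38346 mg/L·h

AUC = 3.38 mg/L·h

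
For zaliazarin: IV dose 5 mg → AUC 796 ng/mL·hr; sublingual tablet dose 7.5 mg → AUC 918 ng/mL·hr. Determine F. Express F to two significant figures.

F = 0.77

F = (AUC_ev / D_ev) / (AUC_iv / D_iv)
  = (918/7.5) / (796/5)
  = 122.4 / 159.2 = 0.7688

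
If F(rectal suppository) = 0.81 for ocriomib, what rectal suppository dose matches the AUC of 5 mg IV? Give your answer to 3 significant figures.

D_rectal = 6.17 mg

For equal systemic exposure: F × D_ev = D_iv
D_ev = D_iv / F = 5 / 0.81 = 6.17284 mg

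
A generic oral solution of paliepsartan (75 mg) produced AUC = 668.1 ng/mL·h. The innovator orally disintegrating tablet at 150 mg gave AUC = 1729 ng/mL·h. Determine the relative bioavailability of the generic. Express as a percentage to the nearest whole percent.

F_rel = 77%

F_rel = (AUC_test/D_test) / (AUC_ref/D_ref)
      = (668.1/75) / (1729/150)
      = 8.908 / 11.5267 = 0.7728 = 77.28%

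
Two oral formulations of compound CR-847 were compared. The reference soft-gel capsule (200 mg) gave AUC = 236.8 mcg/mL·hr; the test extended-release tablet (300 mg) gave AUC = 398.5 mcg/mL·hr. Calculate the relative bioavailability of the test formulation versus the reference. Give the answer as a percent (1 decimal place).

F_rel = (AUC_test/D_test) / (AUC_ref/D_ref)
      = (398.5/300) / (236.8/200)
      = 1.32833 / 1.184 = 1.1219 = 112.19%

F_rel = 112.2%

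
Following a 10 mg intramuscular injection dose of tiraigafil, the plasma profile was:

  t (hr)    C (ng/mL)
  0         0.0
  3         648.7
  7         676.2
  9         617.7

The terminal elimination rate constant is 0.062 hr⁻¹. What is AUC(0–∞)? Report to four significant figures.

Trapezoidal AUC_0→9:
  [0→3]: (0.0+648.7)/2 × 3 = 973.05
  [3→7]: (648.7+676.2)/2 × 4 = 2649.8
  [7→9]: (676.2+617.7)/2 × 2 = 1293.9
  Sum = 4916.75 ng/mL·hr
Extrapolated tail: C_last / k_e = 617.7 / 0.062 = 9962.903
AUC_0→∞ = 4916.75 + 9962.903 = 14879.653 ng/mL·hr

AUC = 14880 ng/mL·hr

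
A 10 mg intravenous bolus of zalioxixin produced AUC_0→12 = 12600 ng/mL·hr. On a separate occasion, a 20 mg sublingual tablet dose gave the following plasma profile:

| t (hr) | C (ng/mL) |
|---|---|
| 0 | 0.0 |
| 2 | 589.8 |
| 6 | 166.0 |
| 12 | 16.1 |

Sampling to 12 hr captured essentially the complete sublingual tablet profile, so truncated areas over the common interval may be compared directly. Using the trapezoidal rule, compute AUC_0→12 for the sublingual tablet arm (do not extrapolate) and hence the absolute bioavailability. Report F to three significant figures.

Trapezoidal AUC_0→12 (sublingual tablet):
  [0→2]: (0.0+589.8)/2 × 2 = 589.8
  [2→6]: (589.8+166.0)/2 × 4 = 1511.6
  [6→12]: (166.0+16.1)/2 × 6 = 546.3
  Sum = 2647.7 ng/mL·hr
F = (AUC_ev/D_ev)/(AUC_iv/D_iv) = (2647.7/20)/(12600/10) = 132.385/1260 = 0.1051

F = 0.105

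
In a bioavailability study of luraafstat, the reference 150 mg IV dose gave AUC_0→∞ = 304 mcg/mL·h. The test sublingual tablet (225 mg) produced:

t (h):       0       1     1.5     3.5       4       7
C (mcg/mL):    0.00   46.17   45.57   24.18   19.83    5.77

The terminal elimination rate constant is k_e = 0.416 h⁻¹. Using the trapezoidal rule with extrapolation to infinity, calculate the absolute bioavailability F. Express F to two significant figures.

Trapezoidal AUC_0→7 (sublingual tablet):
  [0→1]: (0.00+46.17)/2 × 1 = 23.085
  [1→1.5]: (46.17+45.57)/2 × 0.5 = 22.935
  [1.5→3.5]: (45.57+24.18)/2 × 2 = 69.75
  [3.5→4]: (24.18+19.83)/2 × 0.5 = 11.0025
  [4→7]: (19.83+5.77)/2 × 3 = 38.4
  Sum = 165.1725 mcg/mL·h
Tail: C_last/k_e = 5.77/0.416 = 13.870
AUC_0→∞ (sublingual tablet) = 165.1725 + 13.870 = 179.0425 mcg/mL·h
F = (AUC_ev/D_ev)/(AUC_iv/D_iv) = (179.0425/225)/(304/150) = 0.795744/2.02667 = 0.3926

F = 0.39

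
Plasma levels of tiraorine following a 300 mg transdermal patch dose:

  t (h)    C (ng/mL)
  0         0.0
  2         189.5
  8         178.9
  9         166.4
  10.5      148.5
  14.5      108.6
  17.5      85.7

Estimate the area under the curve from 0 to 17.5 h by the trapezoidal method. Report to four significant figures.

Trapezoidal AUC_0→17.5:
  [0→2]: (0.0+189.5)/2 × 2 = 189.5
  [2→8]: (189.5+178.9)/2 × 6 = 1105.2
  [8→9]: (178.9+166.4)/2 × 1 = 172.65
  [9→10.5]: (166.4+148.5)/2 × 1.5 = 236.175
  [10.5→14.5]: (148.5+108.6)/2 × 4 = 514.2
  [14.5→17.5]: (108.6+85.7)/2 × 3 = 291.45
  Sum = 2509.175 ng/mL·h

AUC = 2509 ng/mL·h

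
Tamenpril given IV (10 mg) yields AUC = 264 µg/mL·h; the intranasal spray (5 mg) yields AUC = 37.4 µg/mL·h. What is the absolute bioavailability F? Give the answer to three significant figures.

F = (AUC_ev / D_ev) / (AUC_iv / D_iv)
  = (37.4/5) / (264/10)
  = 7.48 / 26.4 = 0.2833

F = 0.283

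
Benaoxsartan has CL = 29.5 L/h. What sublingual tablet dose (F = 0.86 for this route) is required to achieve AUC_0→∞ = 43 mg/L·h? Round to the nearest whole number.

Dose = CL × AUC_0→∞ / F
     = 29.5 × 43 / 0.86 = 1475 mg

Dose = 1475 mg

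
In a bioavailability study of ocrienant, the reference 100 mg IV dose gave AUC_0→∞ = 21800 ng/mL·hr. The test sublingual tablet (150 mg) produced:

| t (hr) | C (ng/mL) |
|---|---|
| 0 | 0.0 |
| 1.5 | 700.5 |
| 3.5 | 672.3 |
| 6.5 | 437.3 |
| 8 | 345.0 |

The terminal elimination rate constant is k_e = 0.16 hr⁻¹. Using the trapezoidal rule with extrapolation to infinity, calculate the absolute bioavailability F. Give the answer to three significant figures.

F = 0.193

Trapezoidal AUC_0→8 (sublingual tablet):
  [0→1.5]: (0.0+700.5)/2 × 1.5 = 525.375
  [1.5→3.5]: (700.5+672.3)/2 × 2 = 1372.8
  [3.5→6.5]: (672.3+437.3)/2 × 3 = 1664.4
  [6.5→8]: (437.3+345.0)/2 × 1.5 = 586.725
  Sum = 4149.3 ng/mL·hr
Tail: C_last/k_e = 345.0/0.16 = 2156.250
AUC_0→∞ (sublingual tablet) = 4149.3 + 2156.250 = 6305.55 ng/mL·hr
F = (AUC_ev/D_ev)/(AUC_iv/D_iv) = (6305.55/150)/(21800/100) = 42.037/218 = 0.1928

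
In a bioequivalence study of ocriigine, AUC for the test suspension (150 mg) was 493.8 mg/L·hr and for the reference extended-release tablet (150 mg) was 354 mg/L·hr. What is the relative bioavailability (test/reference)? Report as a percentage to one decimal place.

F_rel = 139.5%

F_rel = (AUC_test/D_test) / (AUC_ref/D_ref)
      = (493.8/150) / (354/150)
      = 3.292 / 2.36 = 1.3949 = 139.49%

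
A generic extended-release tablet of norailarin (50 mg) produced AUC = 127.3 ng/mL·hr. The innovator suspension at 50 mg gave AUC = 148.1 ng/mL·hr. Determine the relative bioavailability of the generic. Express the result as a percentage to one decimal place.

F_rel = (AUC_test/D_test) / (AUC_ref/D_ref)
      = (127.3/50) / (148.1/50)
      = 2.546 / 2.962 = 0.8596 = 85.96%

F_rel = 86.0%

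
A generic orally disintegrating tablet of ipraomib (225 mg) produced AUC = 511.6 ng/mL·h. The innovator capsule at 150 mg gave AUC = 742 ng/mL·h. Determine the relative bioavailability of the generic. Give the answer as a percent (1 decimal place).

F_rel = 46.0%

F_rel = (AUC_test/D_test) / (AUC_ref/D_ref)
      = (511.6/225) / (742/150)
      = 2.27378 / 4.94667 = 0.4597 = 45.97%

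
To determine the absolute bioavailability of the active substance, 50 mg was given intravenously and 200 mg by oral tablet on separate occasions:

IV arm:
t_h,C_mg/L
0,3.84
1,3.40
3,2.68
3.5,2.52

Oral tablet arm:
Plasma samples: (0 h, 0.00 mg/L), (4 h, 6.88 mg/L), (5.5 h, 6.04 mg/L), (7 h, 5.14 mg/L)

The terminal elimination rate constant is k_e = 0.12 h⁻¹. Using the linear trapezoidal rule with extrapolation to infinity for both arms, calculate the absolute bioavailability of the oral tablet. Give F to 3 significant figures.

Trapezoidal AUC_0→3.5 (IV):
  [0→1]: (3.84+3.40)/2 × 1 = 3.62
  [1→3]: (3.40+2.68)/2 × 2 = 6.08
  [3→3.5]: (2.68+2.52)/2 × 0.5 = 1.3
  Sum = 11.0 mg/L·h
IV tail: 2.52/0.12 = 21.000; AUC_iv,0→∞ = 11.0 + 21.000 = 32.0 mg/L·h
Trapezoidal AUC_0→7 (oral tablet):
  [0→4]: (0.00+6.88)/2 × 4 = 13.76
  [4→5.5]: (6.88+6.04)/2 × 1.5 = 9.69
  [5.5→7]: (6.04+5.14)/2 × 1.5 = 8.385
  Sum = 31.835 mg/L·h
oral tablet tail: 5.14/0.12 = 42.833; AUC_ev,0→∞ = 31.835 + 42.833 = 74.668 mg/L·h
F = (AUC_ev/D_ev)/(AUC_iv/D_iv) = (74.668/200)/(32.0/50) = 0.37334/0.64 = 0.5833

F = 0.583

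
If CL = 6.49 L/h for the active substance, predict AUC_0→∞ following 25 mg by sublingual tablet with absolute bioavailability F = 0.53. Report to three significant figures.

AUC = 2.04 mg/L·h

AUC_0→∞ = F × Dose / CL
        = 0.53 × 25 / 6.49 = 2.0416 mg/L·h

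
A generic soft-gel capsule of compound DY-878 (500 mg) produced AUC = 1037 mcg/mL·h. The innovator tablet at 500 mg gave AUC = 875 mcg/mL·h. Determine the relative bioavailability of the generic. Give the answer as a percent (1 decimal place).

F_rel = 118.5%

F_rel = (AUC_test/D_test) / (AUC_ref/D_ref)
      = (1037/500) / (875/500)
      = 2.074 / 1.75 = 1.1851 = 118.51%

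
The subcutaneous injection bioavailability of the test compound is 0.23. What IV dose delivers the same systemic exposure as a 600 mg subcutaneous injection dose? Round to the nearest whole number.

Systemic exposure from an extravascular dose = F × D_ev, so the equivalent IV dose is F × D_ev.
D_iv = F × D_ev = 0.23 × 600 = 138 mg

D_iv = 138 mg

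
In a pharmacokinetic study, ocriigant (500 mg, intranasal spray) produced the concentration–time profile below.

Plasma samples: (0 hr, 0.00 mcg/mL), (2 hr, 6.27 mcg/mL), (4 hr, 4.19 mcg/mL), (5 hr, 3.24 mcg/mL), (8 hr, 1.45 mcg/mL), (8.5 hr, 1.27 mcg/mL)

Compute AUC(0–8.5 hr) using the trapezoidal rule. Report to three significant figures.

AUC = 28.2 mcg/mL·hr

Trapezoidal AUC_0→8.5:
  [0→2]: (0.00+6.27)/2 × 2 = 6.27
  [2→4]: (6.27+4.19)/2 × 2 = 10.46
  [4→5]: (4.19+3.24)/2 × 1 = 3.715
  [5→8]: (3.24+1.45)/2 × 3 = 7.035
  [8→8.5]: (1.45+1.27)/2 × 0.5 = 0.68
  Sum = 28.16 mcg/mL·hr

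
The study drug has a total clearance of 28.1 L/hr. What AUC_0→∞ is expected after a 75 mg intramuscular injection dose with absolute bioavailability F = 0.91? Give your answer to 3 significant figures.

AUC = 2.43 mg/L·hr

AUC_0→∞ = F × Dose / CL
        = 0.91 × 75 / 28.1 = 2.42883 mg/L·hr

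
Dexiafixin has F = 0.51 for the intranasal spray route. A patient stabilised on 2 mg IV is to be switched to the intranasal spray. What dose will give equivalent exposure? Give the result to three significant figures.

D_intranasal = 3.92 mg

For equal systemic exposure: F × D_ev = D_iv
D_ev = D_iv / F = 2 / 0.51 = 3.92157 mg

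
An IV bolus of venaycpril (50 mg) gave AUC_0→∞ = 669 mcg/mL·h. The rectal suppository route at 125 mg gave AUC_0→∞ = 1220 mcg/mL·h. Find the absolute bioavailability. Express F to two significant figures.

F = (AUC_ev / D_ev) / (AUC_iv / D_iv)
  = (1220/125) / (669/50)
  = 9.76 / 13.38 = 0.7294

F = 0.73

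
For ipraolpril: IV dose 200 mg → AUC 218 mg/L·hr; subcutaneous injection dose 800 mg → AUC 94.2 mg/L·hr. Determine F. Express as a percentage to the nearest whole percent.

F = 11%

F = (AUC_ev / D_ev) / (AUC_iv / D_iv)
  = (94.2/800) / (218/200)
  = 0.11775 / 1.09 = 0.1080
  = 10.80%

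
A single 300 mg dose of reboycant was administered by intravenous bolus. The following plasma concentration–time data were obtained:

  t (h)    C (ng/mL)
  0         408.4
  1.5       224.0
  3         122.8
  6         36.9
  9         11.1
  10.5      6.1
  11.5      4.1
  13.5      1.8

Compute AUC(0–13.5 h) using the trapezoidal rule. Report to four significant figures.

AUC = 1070 ng/mL·h

Trapezoidal AUC_0→13.5:
  [0→1.5]: (408.4+224.0)/2 × 1.5 = 474.3
  [1.5→3]: (224.0+122.8)/2 × 1.5 = 260.1
  [3→6]: (122.8+36.9)/2 × 3 = 239.55
  [6→9]: (36.9+11.1)/2 × 3 = 72.0
  [9→10.5]: (11.1+6.1)/2 × 1.5 = 12.9
  [10.5→11.5]: (6.1+4.1)/2 × 1 = 5.1
  [11.5→13.5]: (4.1+1.8)/2 × 2 = 5.9
  Sum = 1069.85 ng/mL·h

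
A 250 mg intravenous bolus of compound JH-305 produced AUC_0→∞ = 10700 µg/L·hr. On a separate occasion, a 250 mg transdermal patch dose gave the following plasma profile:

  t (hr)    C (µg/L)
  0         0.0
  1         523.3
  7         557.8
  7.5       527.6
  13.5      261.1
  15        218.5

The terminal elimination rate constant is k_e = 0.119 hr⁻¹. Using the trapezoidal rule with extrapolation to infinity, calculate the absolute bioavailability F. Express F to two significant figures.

Trapezoidal AUC_0→15 (transdermal patch):
  [0→1]: (0.0+523.3)/2 × 1 = 261.65
  [1→7]: (523.3+557.8)/2 × 6 = 3243.3
  [7→7.5]: (557.8+527.6)/2 × 0.5 = 271.35
  [7.5→13.5]: (527.6+261.1)/2 × 6 = 2366.1
  [13.5→15]: (261.1+218.5)/2 × 1.5 = 359.7
  Sum = 6502.1 µg/L·hr
Tail: C_last/k_e = 218.5/0.119 = 1836.134
AUC_0→∞ (transdermal patch) = 6502.1 + 1836.134 = 8338.234 µg/L·hr
F = (AUC_ev/D_ev)/(AUC_iv/D_iv) = (8338.234/250)/(10700/250) = 33.352936/42.8 = 0.7793

F = 0.78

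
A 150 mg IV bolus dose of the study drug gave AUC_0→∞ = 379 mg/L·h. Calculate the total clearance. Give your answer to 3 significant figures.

CL = 0.396 L/h

CL = Dose_iv / AUC_0→∞
   = 150 / 379 = 0.395778 L/h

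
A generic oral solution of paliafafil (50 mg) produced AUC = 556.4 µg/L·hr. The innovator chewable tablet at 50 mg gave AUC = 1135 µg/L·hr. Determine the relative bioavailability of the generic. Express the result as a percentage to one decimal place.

F_rel = 49.0%

F_rel = (AUC_test/D_test) / (AUC_ref/D_ref)
      = (556.4/50) / (1135/50)
      = 11.128 / 22.7 = 0.4902 = 49.02%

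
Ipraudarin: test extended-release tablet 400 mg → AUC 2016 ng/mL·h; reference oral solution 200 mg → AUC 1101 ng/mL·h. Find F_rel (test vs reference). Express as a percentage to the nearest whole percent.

F_rel = (AUC_test/D_test) / (AUC_ref/D_ref)
      = (2016/400) / (1101/200)
      = 5.04 / 5.505 = 0.9155 = 91.55%

F_rel = 92%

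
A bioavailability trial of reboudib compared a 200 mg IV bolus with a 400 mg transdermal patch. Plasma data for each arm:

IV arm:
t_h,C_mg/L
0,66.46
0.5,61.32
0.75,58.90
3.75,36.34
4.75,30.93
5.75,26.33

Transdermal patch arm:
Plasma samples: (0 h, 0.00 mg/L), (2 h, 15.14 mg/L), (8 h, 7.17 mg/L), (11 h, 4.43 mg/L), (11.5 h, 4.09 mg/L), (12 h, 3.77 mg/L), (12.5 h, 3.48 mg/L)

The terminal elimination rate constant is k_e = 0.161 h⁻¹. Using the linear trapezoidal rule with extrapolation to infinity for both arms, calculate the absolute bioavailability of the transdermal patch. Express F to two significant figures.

F = 0.15

Trapezoidal AUC_0→5.75 (IV):
  [0→0.5]: (66.46+61.32)/2 × 0.5 = 31.945
  [0.5→0.75]: (61.32+58.90)/2 × 0.25 = 15.0275
  [0.75→3.75]: (58.90+36.34)/2 × 3 = 142.86
  [3.75→4.75]: (36.34+30.93)/2 × 1 = 33.635
  [4.75→5.75]: (30.93+26.33)/2 × 1 = 28.63
  Sum = 252.0975 mg/L·h
IV tail: 26.33/0.161 = 163.540; AUC_iv,0→∞ = 252.0975 + 163.540 = 415.6375 mg/L·h
Trapezoidal AUC_0→12.5 (transdermal patch):
  [0→2]: (0.00+15.14)/2 × 2 = 15.14
  [2→8]: (15.14+7.17)/2 × 6 = 66.93
  [8→11]: (7.17+4.43)/2 × 3 = 17.4
  [11→11.5]: (4.43+4.09)/2 × 0.5 = 2.13
  [11.5→12]: (4.09+3.77)/2 × 0.5 = 1.965
  [12→12.5]: (3.77+3.48)/2 × 0.5 = 1.8125
  Sum = 105.3775 mg/L·h
transdermal patch tail: 3.48/0.161 = 21.615; AUC_ev,0→∞ = 105.3775 + 21.615 = 126.9925 mg/L·h
F = (AUC_ev/D_ev)/(AUC_iv/D_iv) = (126.9925/400)/(415.6375/200) = 0.31748125/2.0781875 = 0.1528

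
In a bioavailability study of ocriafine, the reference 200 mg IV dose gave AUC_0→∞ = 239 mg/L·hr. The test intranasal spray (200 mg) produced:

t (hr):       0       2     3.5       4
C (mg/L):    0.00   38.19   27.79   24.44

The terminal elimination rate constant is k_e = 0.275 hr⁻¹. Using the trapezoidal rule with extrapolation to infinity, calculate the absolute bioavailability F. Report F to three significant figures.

Trapezoidal AUC_0→4 (intranasal spray):
  [0→2]: (0.00+38.19)/2 × 2 = 38.19
  [2→3.5]: (38.19+27.79)/2 × 1.5 = 49.485
  [3.5→4]: (27.79+24.44)/2 × 0.5 = 13.0575
  Sum = 100.7325 mg/L·hr
Tail: C_last/k_e = 24.44/0.275 = 88.873
AUC_0→∞ (intranasal spray) = 100.7325 + 88.873 = 189.6055 mg/L·hr
F = (AUC_ev/D_ev)/(AUC_iv/D_iv) = (189.6055/200)/(239/200) = 0.9480275/1.195 = 0.7933

F = 0.793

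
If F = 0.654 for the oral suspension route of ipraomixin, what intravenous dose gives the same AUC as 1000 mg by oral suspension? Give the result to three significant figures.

Systemic exposure from an extravascular dose = F × D_ev, so the equivalent IV dose is F × D_ev.
D_iv = F × D_ev = 0.654 × 1000 = 654 mg

D_iv = 654 mg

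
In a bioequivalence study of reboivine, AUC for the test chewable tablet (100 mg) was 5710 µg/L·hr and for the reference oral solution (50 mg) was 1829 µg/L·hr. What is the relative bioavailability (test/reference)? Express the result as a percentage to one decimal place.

F_rel = 156.1%

F_rel = (AUC_test/D_test) / (AUC_ref/D_ref)
      = (5710/100) / (1829/50)
      = 57.1 / 36.58 = 1.5610 = 156.10%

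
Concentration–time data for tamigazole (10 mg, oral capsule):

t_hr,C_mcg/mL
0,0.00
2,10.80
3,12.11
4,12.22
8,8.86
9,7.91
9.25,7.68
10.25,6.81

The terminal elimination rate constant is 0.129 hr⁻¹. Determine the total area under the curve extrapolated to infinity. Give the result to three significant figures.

Trapezoidal AUC_0→10.25:
  [0→2]: (0.00+10.80)/2 × 2 = 10.8
  [2→3]: (10.80+12.11)/2 × 1 = 11.455
  [3→4]: (12.11+12.22)/2 × 1 = 12.165
  [4→8]: (12.22+8.86)/2 × 4 = 42.16
  [8→9]: (8.86+7.91)/2 × 1 = 8.385
  [9→9.25]: (7.91+7.68)/2 × 0.25 = 1.94875
  [9.25→10.25]: (7.68+6.81)/2 × 1 = 7.245
  Sum = 94.15875 mcg/mL·hr
Extrapolated tail: C_last / k_e = 6.81 / 0.129 = 52.791
AUC_0→∞ = 94.15875 + 52.791 = 146.94975 mcg/mL·hr

AUC = 147 mcg/mL·hr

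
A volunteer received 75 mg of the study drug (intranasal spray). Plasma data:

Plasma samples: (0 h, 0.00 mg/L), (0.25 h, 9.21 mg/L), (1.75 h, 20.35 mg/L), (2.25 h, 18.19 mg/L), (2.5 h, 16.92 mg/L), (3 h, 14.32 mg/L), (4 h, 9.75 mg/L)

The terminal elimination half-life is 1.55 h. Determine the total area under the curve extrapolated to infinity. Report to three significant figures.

Trapezoidal AUC_0→4:
  [0→0.25]: (0.00+9.21)/2 × 0.25 = 1.15125
  [0.25→1.75]: (9.21+20.35)/2 × 1.5 = 22.17
  [1.75→2.25]: (20.35+18.19)/2 × 0.5 = 9.635
  [2.25→2.5]: (18.19+16.92)/2 × 0.25 = 4.38875
  [2.5→3]: (16.92+14.32)/2 × 0.5 = 7.81
  [3→4]: (14.32+9.75)/2 × 1 = 12.035
  Sum = 57.19 mg/L·h
k_e = ln2 / t½ = 0.693147 / 1.55 = 0.4472 h^-1
Extrapolated tail: C_last / k_e = 9.75 / 0.4472 = 21.802
AUC_0→∞ = 57.19 + 21.802 = 78.992 mg/L·h

AUC = 79.0 mg/L·h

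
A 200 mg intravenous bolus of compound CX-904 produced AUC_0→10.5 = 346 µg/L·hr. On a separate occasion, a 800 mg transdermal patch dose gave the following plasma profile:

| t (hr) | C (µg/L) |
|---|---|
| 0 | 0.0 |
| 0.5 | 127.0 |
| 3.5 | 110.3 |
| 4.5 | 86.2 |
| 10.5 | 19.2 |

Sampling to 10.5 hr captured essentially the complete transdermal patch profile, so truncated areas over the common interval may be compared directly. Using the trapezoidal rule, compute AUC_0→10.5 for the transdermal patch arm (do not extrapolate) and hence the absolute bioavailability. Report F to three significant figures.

Trapezoidal AUC_0→10.5 (transdermal patch):
  [0→0.5]: (0.0+127.0)/2 × 0.5 = 31.75
  [0.5→3.5]: (127.0+110.3)/2 × 3 = 355.95
  [3.5→4.5]: (110.3+86.2)/2 × 1 = 98.25
  [4.5→10.5]: (86.2+19.2)/2 × 6 = 316.2
  Sum = 802.15 µg/L·hr
F = (AUC_ev/D_ev)/(AUC_iv/D_iv) = (802.15/800)/(346/200) = 1.0026875/1.73 = 0.5796

F = 0.580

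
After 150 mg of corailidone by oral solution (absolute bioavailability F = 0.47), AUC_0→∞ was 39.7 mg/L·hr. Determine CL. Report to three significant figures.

CL = 1.78 L/hr

CL = F × Dose / AUC_0→∞
   = 0.47 × 150 / 39.7 = 1.77582 L/hr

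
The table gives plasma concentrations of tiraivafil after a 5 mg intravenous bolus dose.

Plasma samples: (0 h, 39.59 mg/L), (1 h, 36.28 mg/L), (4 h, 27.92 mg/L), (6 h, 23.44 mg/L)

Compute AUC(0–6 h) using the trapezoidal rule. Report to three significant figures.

AUC = 186 mg/L·h

Trapezoidal AUC_0→6:
  [0→1]: (39.59+36.28)/2 × 1 = 37.935
  [1→4]: (36.28+27.92)/2 × 3 = 96.3
  [4→6]: (27.92+23.44)/2 × 2 = 51.36
  Sum = 185.595 mg/L·h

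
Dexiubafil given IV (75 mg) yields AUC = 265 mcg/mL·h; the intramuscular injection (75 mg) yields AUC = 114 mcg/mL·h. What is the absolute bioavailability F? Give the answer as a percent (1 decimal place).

F = (AUC_ev / D_ev) / (AUC_iv / D_iv)
  = (114/75) / (265/75)
  = 1.52 / 3.53333 = 0.4302
  = 43.02%

F = 43.0%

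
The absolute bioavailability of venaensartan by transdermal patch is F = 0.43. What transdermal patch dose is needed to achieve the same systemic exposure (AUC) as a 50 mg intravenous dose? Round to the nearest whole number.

D_transdermal = 116 mg

For equal systemic exposure: F × D_ev = D_iv
D_ev = D_iv / F = 50 / 0.43 = 116.279 mg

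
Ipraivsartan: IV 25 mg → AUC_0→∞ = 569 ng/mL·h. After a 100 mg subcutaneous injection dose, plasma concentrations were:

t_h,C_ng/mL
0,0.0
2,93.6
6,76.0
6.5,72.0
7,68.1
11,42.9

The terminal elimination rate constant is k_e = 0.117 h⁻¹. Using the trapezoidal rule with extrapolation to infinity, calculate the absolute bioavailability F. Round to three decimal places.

F = 0.480

Trapezoidal AUC_0→11 (subcutaneous injection):
  [0→2]: (0.0+93.6)/2 × 2 = 93.6
  [2→6]: (93.6+76.0)/2 × 4 = 339.2
  [6→6.5]: (76.0+72.0)/2 × 0.5 = 37.0
  [6.5→7]: (72.0+68.1)/2 × 0.5 = 35.025
  [7→11]: (68.1+42.9)/2 × 4 = 222.0
  Sum = 726.825 ng/mL·h
Tail: C_last/k_e = 42.9/0.117 = 366.667
AUC_0→∞ (subcutaneous injection) = 726.825 + 366.667 = 1093.492 ng/mL·h
F = (AUC_ev/D_ev)/(AUC_iv/D_iv) = (1093.492/100)/(569/25) = 10.93492/22.76 = 0.4804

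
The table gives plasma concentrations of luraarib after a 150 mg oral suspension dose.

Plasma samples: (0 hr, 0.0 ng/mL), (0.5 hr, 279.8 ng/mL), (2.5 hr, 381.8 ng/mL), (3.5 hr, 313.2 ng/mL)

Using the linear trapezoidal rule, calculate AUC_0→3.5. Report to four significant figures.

Trapezoidal AUC_0→3.5:
  [0→0.5]: (0.0+279.8)/2 × 0.5 = 69.95
  [0.5→2.5]: (279.8+381.8)/2 × 2 = 661.6
  [2.5→3.5]: (381.8+313.2)/2 × 1 = 347.5
  Sum = 1079.05 ng/mL·hr

AUC = 1079 ng/mL·hr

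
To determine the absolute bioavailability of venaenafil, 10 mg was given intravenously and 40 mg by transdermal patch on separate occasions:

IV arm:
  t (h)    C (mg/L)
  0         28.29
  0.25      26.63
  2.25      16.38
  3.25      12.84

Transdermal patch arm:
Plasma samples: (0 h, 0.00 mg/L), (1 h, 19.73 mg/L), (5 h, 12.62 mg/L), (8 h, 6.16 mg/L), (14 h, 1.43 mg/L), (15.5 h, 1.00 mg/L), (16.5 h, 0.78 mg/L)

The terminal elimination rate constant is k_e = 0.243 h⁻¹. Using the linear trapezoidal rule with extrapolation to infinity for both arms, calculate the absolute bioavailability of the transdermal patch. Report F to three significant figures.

Trapezoidal AUC_0→3.25 (IV):
  [0→0.25]: (28.29+26.63)/2 × 0.25 = 6.865
  [0.25→2.25]: (26.63+16.38)/2 × 2 = 43.01
  [2.25→3.25]: (16.38+12.84)/2 × 1 = 14.61
  Sum = 64.485 mg/L·h
IV tail: 12.84/0.243 = 52.840; AUC_iv,0→∞ = 64.485 + 52.840 = 117.325 mg/L·h
Trapezoidal AUC_0→16.5 (transdermal patch):
  [0→1]: (0.00+19.73)/2 × 1 = 9.865
  [1→5]: (19.73+12.62)/2 × 4 = 64.7
  [5→8]: (12.62+6.16)/2 × 3 = 28.17
  [8→14]: (6.16+1.43)/2 × 6 = 22.77
  [14→15.5]: (1.43+1.00)/2 × 1.5 = 1.8225
  [15.5→16.5]: (1.00+0.78)/2 × 1 = 0.89
  Sum = 128.2175 mg/L·h
transdermal patch tail: 0.78/0.243 = 3.210; AUC_ev,0→∞ = 128.2175 + 3.210 = 131.4275 mg/L·h
F = (AUC_ev/D_ev)/(AUC_iv/D_iv) = (131.4275/40)/(117.325/10) = 3.2856875/11.7325 = 0.2801

F = 0.280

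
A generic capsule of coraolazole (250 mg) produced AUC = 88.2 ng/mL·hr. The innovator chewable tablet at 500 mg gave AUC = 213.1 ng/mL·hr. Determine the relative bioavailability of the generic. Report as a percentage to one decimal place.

F_rel = (AUC_test/D_test) / (AUC_ref/D_ref)
      = (88.2/250) / (213.1/500)
      = 0.3528 / 0.4262 = 0.8278 = 82.78%

F_rel = 82.8%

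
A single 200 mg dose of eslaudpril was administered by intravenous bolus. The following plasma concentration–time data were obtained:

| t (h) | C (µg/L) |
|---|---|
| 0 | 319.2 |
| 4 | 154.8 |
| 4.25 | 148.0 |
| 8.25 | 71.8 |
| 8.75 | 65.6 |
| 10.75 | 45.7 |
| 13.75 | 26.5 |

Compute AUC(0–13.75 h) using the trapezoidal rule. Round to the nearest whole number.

Trapezoidal AUC_0→13.75:
  [0→4]: (319.2+154.8)/2 × 4 = 948.0
  [4→4.25]: (154.8+148.0)/2 × 0.25 = 37.85
  [4.25→8.25]: (148.0+71.8)/2 × 4 = 439.6
  [8.25→8.75]: (71.8+65.6)/2 × 0.5 = 34.35
  [8.75→10.75]: (65.6+45.7)/2 × 2 = 111.3
  [10.75→13.75]: (45.7+26.5)/2 × 3 = 108.3
  Sum = 1679.4 µg/L·h

AUC = 1679 µg/L·h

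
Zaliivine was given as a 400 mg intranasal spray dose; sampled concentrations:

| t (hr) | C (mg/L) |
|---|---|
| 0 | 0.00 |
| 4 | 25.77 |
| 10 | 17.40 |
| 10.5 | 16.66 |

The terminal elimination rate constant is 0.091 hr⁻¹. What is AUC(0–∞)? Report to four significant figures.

AUC = 372.6 mg/L·hr

Trapezoidal AUC_0→10.5:
  [0→4]: (0.00+25.77)/2 × 4 = 51.54
  [4→10]: (25.77+17.40)/2 × 6 = 129.51
  [10→10.5]: (17.40+16.66)/2 × 0.5 = 8.515
  Sum = 189.565 mg/L·hr
Extrapolated tail: C_last / k_e = 16.66 / 0.091 = 183.077
AUC_0→∞ = 189.565 + 183.077 = 372.642 mg/L·hr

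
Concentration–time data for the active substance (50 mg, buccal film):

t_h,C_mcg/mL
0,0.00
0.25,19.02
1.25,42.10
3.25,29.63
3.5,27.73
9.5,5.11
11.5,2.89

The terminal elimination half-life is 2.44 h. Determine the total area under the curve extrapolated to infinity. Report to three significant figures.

Trapezoidal AUC_0→11.5:
  [0→0.25]: (0.00+19.02)/2 × 0.25 = 2.3775
  [0.25→1.25]: (19.02+42.10)/2 × 1 = 30.56
  [1.25→3.25]: (42.10+29.63)/2 × 2 = 71.73
  [3.25→3.5]: (29.63+27.73)/2 × 0.25 = 7.17
  [3.5→9.5]: (27.73+5.11)/2 × 6 = 98.52
  [9.5→11.5]: (5.11+2.89)/2 × 2 = 8.0
  Sum = 218.3575 mcg/mL·h
k_e = ln2 / t½ = 0.693147 / 2.44 = 0.2841 h^-1
Extrapolated tail: C_last / k_e = 2.89 / 0.2841 = 10.172
AUC_0→∞ = 218.3575 + 10.172 = 228.5295 mcg/mL·h

AUC = 229 mcg/mL·h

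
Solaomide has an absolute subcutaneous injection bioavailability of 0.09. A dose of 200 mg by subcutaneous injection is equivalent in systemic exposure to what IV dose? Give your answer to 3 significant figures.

D_iv = 18.0 mg

Systemic exposure from an extravascular dose = F × D_ev, so the equivalent IV dose is F × D_ev.
D_iv = F × D_ev = 0.09 × 200 = 18 mg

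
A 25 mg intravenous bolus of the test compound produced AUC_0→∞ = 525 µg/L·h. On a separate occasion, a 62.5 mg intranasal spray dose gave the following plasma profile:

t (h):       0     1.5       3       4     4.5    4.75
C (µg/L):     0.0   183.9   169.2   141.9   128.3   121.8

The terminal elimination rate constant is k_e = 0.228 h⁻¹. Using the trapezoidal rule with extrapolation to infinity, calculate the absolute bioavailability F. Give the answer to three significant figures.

F = 0.908

Trapezoidal AUC_0→4.75 (intranasal spray):
  [0→1.5]: (0.0+183.9)/2 × 1.5 = 137.925
  [1.5→3]: (183.9+169.2)/2 × 1.5 = 264.825
  [3→4]: (169.2+141.9)/2 × 1 = 155.55
  [4→4.5]: (141.9+128.3)/2 × 0.5 = 67.55
  [4.5→4.75]: (128.3+121.8)/2 × 0.25 = 31.2625
  Sum = 657.1125 µg/L·h
Tail: C_last/k_e = 121.8/0.228 = 534.211
AUC_0→∞ (intranasal spray) = 657.1125 + 534.211 = 1191.3235 µg/L·h
F = (AUC_ev/D_ev)/(AUC_iv/D_iv) = (1191.3235/62.5)/(525/25) = 19.061176/21 = 0.9077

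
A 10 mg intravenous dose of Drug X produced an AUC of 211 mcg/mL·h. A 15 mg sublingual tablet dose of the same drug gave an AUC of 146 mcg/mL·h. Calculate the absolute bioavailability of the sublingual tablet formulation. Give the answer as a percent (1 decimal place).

F = (AUC_ev / D_ev) / (AUC_iv / D_iv)
  = (146/15) / (211/10)
  = 9.73333 / 21.1 = 0.4613
  = 46.13%

F = 46.1%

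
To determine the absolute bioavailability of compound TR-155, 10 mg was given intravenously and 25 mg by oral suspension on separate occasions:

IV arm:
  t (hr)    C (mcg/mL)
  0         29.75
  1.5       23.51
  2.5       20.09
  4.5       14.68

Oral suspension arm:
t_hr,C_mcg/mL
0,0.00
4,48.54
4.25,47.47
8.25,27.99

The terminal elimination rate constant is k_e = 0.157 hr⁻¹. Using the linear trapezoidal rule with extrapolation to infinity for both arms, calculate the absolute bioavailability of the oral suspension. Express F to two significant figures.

F = 0.92

Trapezoidal AUC_0→4.5 (IV):
  [0→1.5]: (29.75+23.51)/2 × 1.5 = 39.945
  [1.5→2.5]: (23.51+20.09)/2 × 1 = 21.8
  [2.5→4.5]: (20.09+14.68)/2 × 2 = 34.77
  Sum = 96.515 mcg/mL·hr
IV tail: 14.68/0.157 = 93.503; AUC_iv,0→∞ = 96.515 + 93.503 = 190.018 mcg/mL·hr
Trapezoidal AUC_0→8.25 (oral suspension):
  [0→4]: (0.00+48.54)/2 × 4 = 97.08
  [4→4.25]: (48.54+47.47)/2 × 0.25 = 12.00125
  [4.25→8.25]: (47.47+27.99)/2 × 4 = 150.92
  Sum = 260.00125 mcg/mL·hr
oral suspension tail: 27.99/0.157 = 178.280; AUC_ev,0→∞ = 260.00125 + 178.280 = 438.28125 mcg/mL·hr
F = (AUC_ev/D_ev)/(AUC_iv/D_iv) = (438.28125/25)/(190.018/10) = 17.53125/19.0018 = 0.9226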